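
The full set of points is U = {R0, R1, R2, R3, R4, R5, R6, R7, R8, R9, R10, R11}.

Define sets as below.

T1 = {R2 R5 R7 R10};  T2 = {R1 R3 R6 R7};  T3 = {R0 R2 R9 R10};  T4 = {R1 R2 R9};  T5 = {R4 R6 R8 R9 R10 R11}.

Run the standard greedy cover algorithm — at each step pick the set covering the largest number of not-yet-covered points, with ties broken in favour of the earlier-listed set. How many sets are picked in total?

Greedy: pick T5 (covers 6 new) → pick T1 (covers 3 new) → pick T2 (covers 2 new) → pick T3 (covers 1 new). Total picks: 4.

4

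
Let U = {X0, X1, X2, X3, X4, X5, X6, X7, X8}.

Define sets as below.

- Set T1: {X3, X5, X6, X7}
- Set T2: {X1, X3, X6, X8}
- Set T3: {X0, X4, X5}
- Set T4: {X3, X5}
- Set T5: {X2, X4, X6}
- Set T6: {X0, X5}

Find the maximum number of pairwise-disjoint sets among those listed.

T2, T3 are pairwise disjoint (T2={X1,X3,X6,X8}; T3={X0,X4,X5}).
Every remaining set overlaps one of these, and no 3 of the listed sets are pairwise disjoint, so 2 is the maximum.

2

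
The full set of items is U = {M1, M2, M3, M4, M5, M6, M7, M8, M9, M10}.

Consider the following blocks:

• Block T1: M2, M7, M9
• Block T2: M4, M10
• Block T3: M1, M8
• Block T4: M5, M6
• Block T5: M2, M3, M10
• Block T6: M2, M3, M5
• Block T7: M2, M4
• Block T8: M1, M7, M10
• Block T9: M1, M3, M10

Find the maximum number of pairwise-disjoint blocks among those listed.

T1, T2, T3, T4 are pairwise disjoint (T1={M2,M7,M9}; T2={M4,M10}; T3={M1,M8}; T4={M5,M6}).
Every remaining block overlaps one of these, and no 5 of the listed blocks are pairwise disjoint, so 4 is the maximum.

4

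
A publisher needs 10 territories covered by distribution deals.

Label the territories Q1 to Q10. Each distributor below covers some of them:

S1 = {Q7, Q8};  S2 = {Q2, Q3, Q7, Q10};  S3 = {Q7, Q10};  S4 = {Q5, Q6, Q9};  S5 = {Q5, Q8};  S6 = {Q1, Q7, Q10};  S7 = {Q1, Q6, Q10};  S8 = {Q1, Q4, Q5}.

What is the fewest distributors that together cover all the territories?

4

Take {S2, S4, S5, S8}. Their union is {Q1, Q2, Q3, Q4, Q5, Q6, Q7, Q8, Q9, Q10}, which is all 10 territories.
No 3 of the 8 distributors cover everything (all 56 combinations miss at least one territory), so 4 is optimal.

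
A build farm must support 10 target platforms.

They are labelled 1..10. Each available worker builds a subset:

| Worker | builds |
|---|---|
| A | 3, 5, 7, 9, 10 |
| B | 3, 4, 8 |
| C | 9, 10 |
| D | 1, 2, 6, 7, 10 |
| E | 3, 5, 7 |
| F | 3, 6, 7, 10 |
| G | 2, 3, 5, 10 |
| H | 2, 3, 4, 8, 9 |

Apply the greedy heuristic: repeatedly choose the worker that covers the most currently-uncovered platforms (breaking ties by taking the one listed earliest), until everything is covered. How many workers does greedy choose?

Greedy: pick A (covers 5 new) → pick D (covers 3 new) → pick B (covers 2 new). Total picks: 3.

3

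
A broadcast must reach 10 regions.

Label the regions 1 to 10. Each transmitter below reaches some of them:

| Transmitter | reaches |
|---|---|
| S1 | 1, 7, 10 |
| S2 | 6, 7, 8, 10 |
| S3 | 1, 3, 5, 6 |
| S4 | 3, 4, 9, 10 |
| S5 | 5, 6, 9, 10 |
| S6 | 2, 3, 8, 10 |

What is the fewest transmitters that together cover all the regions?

S2 and S3 and S4 and S6 together: S2 ∪ S3 ∪ S4 ∪ S6 = {1, 2, 3, 4, 5, 6, 7, 8, 9, 10} — every region is covered.
No 3 of the 6 transmitters cover everything (all 20 combinations miss at least one region), so 4 is optimal.

4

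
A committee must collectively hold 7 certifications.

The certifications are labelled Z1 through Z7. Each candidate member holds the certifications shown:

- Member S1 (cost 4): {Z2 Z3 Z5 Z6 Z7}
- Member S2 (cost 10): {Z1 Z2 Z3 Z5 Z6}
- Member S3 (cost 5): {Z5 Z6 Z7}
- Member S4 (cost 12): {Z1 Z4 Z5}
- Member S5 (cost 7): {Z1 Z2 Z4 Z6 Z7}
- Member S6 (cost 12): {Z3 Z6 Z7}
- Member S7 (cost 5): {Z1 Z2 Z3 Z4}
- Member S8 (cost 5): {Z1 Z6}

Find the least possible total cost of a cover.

S1, S7 together cover every certification (S1 ∪ S7 = {Z1, Z2, Z3, Z4, Z5, Z6, Z7}); total cost 4 + 5 = 9.
No covering selection has total cost below 9.

9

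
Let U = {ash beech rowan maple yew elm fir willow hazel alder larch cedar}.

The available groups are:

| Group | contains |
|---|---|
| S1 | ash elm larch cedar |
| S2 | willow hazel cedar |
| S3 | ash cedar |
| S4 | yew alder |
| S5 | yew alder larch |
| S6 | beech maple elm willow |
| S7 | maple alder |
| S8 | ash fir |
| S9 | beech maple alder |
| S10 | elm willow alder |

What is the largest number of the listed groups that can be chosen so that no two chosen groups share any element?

S2, S7, S8 are pairwise disjoint (S2={willow,hazel,cedar}; S7={maple,alder}; S8={ash,fir}).
Every remaining group overlaps one of these, and no 4 of the listed groups are pairwise disjoint, so 3 is the maximum.

3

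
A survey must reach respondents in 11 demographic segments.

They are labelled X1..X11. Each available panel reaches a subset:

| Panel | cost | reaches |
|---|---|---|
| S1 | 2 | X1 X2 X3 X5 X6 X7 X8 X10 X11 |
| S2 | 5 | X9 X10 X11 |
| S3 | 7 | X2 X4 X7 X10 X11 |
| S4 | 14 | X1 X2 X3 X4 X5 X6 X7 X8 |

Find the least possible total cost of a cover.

S1, S2, S3 together cover every segment (S1 ∪ S2 ∪ S3 = {X1, X2, X3, X4, X5, X6, X7, X8, X9, X10, X11}); total cost 2 + 5 + 7 = 14.
No covering selection has total cost below 14.

14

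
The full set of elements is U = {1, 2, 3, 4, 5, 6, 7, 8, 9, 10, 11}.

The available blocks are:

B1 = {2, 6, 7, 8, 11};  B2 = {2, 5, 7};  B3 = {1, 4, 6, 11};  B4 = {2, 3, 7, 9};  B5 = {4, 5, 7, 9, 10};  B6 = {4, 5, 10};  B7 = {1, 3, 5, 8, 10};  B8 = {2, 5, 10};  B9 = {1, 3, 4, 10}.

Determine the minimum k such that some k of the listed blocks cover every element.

3

Take {B1, B5, B9}. Their union is {1, 2, 3, 4, 5, 6, 7, 8, 9, 10, 11}, which is all 11 elements.
Each block has at most 5 elements, and 2·5 = 10 < 11 — so at least 3 blocks are needed, and 3 is optimal.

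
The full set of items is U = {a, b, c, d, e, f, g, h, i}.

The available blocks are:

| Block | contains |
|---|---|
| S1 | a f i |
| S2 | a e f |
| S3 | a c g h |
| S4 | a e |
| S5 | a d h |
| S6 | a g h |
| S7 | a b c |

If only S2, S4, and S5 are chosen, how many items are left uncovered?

Union of S2, S4, S5 = {a, d, e, f, h}.
Not covered: b, c, g, i — 4 items.

4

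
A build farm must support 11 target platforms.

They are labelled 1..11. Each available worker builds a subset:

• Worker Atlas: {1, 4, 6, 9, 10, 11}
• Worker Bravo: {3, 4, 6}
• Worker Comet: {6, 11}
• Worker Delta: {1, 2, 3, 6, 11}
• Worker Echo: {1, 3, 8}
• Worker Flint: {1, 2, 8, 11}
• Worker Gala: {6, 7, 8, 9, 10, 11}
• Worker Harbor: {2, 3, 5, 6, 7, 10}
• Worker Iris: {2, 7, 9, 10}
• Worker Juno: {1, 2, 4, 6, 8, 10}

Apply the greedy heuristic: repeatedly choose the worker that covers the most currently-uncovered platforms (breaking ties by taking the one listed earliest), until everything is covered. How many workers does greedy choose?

3

Greedy: pick Atlas (covers 6 new) → pick Harbor (covers 4 new) → pick Echo (covers 1 new). Total picks: 3.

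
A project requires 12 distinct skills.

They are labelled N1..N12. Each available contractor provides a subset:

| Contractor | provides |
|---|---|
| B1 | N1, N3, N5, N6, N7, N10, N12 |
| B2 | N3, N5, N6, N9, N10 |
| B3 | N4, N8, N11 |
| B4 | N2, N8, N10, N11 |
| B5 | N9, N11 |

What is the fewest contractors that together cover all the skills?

4

Take {B1, B3, B4, B5}. Their union is {N1, N2, N3, N4, N5, N6, N7, N8, N9, N10, N11, N12}, which is all 12 skills.
No 3 of the 5 contractors cover everything (all 10 combinations miss at least one skill), so 4 is optimal.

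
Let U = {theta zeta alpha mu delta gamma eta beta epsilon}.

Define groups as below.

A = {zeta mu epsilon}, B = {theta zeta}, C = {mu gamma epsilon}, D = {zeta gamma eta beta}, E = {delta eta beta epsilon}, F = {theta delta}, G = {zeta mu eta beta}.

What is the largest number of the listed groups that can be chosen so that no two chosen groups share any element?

2

C, F are pairwise disjoint (C={mu,gamma,epsilon}; F={theta,delta}).
Every remaining group overlaps one of these, and no 3 of the listed groups are pairwise disjoint, so 2 is the maximum.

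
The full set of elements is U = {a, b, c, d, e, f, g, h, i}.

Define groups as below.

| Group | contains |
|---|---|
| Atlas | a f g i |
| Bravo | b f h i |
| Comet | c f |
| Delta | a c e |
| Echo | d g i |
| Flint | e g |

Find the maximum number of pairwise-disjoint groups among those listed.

Delta, Echo are pairwise disjoint (Delta={a,c,e}; Echo={d,g,i}).
Every remaining group overlaps one of these, and no 3 of the listed groups are pairwise disjoint, so 2 is the maximum.

2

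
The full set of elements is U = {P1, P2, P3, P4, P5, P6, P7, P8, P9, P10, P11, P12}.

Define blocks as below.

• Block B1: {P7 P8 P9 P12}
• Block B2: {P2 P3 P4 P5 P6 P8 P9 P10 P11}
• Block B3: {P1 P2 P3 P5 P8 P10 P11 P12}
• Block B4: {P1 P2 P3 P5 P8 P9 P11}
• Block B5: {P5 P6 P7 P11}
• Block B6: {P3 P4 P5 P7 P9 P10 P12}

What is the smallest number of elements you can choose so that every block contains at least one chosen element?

The 2 elements {P5, P9} hit every block.
No single element lies in every block, so at least 2 are needed and 2 is optimal.

2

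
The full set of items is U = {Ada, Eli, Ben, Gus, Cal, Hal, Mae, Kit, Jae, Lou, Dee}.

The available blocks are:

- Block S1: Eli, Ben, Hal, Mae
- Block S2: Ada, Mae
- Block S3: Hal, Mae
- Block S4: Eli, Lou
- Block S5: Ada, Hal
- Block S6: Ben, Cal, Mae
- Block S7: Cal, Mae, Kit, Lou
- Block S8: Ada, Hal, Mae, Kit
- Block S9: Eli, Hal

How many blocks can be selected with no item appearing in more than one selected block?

3

S4, S5, S6 are pairwise disjoint (S4={Eli,Lou}; S5={Ada,Hal}; S6={Ben,Cal,Mae}).
Every remaining block overlaps one of these, and no 4 of the listed blocks are pairwise disjoint, so 3 is the maximum.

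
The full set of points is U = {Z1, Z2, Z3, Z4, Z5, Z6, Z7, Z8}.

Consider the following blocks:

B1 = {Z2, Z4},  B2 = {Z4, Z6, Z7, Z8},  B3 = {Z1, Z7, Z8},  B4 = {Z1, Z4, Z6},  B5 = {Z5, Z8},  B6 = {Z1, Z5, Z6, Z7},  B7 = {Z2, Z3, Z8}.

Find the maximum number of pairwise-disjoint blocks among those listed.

B1, B6 are pairwise disjoint (B1={Z2,Z4}; B6={Z1,Z5,Z6,Z7}).
Every remaining block overlaps one of these, and no 3 of the listed blocks are pairwise disjoint, so 2 is the maximum.

2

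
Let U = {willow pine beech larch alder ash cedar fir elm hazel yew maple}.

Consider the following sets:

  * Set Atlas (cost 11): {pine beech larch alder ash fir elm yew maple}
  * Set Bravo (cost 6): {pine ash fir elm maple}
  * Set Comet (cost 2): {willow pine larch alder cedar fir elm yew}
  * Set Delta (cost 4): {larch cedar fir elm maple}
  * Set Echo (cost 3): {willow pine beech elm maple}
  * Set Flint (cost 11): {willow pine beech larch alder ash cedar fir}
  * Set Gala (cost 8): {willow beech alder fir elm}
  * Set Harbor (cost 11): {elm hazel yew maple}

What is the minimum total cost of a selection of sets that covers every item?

22

Flint, Harbor together cover every item (Flint ∪ Harbor = {willow, pine, beech, larch, alder, ash, cedar, fir, elm, hazel, yew, maple}); total cost 11 + 11 = 22.
No covering selection has total cost below 22.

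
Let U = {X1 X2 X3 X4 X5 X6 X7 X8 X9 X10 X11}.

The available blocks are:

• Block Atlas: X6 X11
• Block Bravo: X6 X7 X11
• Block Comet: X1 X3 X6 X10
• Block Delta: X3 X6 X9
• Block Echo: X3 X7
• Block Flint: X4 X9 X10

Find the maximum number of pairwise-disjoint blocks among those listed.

3

Atlas, Echo, Flint are pairwise disjoint (Atlas={X6,X11}; Echo={X3,X7}; Flint={X4,X9,X10}).
Every remaining block overlaps one of these, and no 4 of the listed blocks are pairwise disjoint, so 3 is the maximum.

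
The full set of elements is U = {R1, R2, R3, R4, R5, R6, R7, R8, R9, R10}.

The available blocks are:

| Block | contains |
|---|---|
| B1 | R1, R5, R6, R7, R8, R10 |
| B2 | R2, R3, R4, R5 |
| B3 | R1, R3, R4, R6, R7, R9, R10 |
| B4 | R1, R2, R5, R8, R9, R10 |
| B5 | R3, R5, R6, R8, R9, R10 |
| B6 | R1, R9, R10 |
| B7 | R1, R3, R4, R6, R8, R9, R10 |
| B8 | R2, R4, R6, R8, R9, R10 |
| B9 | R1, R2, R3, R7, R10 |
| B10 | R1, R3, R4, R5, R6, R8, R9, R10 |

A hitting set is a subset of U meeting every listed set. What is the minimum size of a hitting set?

The 2 elements {R4, R10} hit every block.
The blocks B2, B6 are pairwise disjoint, so any hitting set needs a separate element for each — at least 2. Hence 2 is optimal.

2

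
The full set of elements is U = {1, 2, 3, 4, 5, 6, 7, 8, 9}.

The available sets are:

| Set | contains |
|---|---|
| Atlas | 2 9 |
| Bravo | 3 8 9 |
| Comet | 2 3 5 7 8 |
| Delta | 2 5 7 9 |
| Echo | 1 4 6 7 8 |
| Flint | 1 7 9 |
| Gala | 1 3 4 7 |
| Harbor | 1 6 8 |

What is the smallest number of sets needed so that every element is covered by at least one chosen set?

Delta, Echo, and Gala cover everything between them: the union {1, 2, 3, 4, 5, 6, 7, 8, 9} is all of U.
No 2 of the 8 sets cover everything (all 28 combinations miss at least one element), so 3 is optimal.

3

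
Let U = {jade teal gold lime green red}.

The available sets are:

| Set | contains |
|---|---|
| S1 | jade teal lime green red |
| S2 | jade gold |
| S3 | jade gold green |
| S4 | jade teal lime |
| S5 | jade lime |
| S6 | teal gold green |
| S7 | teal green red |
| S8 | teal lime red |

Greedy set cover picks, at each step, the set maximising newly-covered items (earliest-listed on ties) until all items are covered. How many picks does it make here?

Greedy: pick S1 (covers 5 new) → pick S2 (covers 1 new). Total picks: 2.

2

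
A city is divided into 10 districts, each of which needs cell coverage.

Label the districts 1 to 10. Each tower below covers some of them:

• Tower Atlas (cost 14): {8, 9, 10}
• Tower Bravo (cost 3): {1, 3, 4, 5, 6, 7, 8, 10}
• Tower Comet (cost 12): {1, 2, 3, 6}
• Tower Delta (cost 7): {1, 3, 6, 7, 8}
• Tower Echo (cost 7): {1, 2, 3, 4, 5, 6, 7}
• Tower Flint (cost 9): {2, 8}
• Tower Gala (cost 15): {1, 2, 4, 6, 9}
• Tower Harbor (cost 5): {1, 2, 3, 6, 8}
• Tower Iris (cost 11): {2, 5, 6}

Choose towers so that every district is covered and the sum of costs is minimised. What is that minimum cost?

Bravo, Gala together cover every district (Bravo ∪ Gala = {1, 2, 3, 4, 5, 6, 7, 8, 9, 10}); total cost 3 + 15 = 18.
The greedy pick Bravo, Harbor, Atlas costs 22; no covering selection beats 18.

18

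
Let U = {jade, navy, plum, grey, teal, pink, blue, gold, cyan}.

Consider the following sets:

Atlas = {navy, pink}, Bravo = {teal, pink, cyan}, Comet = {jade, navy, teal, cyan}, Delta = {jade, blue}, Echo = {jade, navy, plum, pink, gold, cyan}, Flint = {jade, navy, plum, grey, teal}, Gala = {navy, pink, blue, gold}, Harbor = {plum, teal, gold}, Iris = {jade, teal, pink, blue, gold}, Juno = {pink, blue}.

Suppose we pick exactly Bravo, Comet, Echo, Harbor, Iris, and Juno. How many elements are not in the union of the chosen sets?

Union of Bravo, Comet, Echo, Harbor, Iris, Juno = {jade, navy, plum, teal, pink, blue, gold, cyan}.
Not covered: grey — 1 element.

1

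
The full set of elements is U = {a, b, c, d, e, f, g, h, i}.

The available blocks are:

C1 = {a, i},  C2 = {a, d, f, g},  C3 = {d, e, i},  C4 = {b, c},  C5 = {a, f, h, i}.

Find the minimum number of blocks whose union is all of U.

C2, C3, C4, and C5 cover everything between them: the union {a, b, c, d, e, f, g, h, i} is all of U.
Only C2 contains g, so C2 is forced; the remaining 5 elements need at least 3 more blocks (each remaining block adds at most 2) — so at least 4 blocks are needed, and 4 is optimal.

4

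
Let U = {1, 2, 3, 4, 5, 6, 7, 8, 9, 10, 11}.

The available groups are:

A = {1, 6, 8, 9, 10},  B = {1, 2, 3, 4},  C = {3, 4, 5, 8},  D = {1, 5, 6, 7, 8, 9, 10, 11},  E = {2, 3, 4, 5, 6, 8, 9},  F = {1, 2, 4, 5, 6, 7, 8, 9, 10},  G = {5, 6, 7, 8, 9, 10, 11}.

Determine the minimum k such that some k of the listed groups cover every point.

B and D cover everything between them: the union {1, 2, 3, 4, 5, 6, 7, 8, 9, 10, 11} is all of U.
No single group has all 11 points (the largest, F, has 9), so 2 is optimal.

2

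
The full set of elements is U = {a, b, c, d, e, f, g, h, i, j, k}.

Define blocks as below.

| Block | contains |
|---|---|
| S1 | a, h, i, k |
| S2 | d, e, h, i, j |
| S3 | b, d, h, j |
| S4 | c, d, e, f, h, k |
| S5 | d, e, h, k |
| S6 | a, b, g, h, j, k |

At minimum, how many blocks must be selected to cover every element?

S2, S4, and S6 cover everything between them: the union {a, b, c, d, e, f, g, h, i, j, k} is all of U.
Only S4 contains c, so S4 is forced; the remaining 5 elements need at least 2 more blocks (each remaining block adds at most 4) — so at least 3 blocks are needed, and 3 is optimal.

3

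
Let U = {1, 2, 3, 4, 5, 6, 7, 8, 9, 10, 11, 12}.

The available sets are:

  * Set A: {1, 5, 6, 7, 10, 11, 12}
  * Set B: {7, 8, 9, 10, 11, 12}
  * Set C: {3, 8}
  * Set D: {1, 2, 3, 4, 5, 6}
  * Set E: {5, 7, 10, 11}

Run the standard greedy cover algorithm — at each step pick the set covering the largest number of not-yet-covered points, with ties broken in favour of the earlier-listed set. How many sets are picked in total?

Greedy: pick A (covers 7 new) → pick D (covers 3 new) → pick B (covers 2 new). Total picks: 3.
(The true minimum cover uses only 2 sets, so greedy is not optimal here.)

3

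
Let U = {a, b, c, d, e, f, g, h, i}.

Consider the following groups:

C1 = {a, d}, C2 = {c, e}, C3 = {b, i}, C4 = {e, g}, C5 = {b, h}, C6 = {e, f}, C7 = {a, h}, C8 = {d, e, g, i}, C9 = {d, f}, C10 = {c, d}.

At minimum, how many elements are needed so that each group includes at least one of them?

4

T = {b, d, e, h} meets every group (each contains at least one member of T), and |T| = 4.
The groups C3, C4, C7, C10 are pairwise disjoint, so any hitting set needs a separate element for each — at least 4. Hence 4 is optimal.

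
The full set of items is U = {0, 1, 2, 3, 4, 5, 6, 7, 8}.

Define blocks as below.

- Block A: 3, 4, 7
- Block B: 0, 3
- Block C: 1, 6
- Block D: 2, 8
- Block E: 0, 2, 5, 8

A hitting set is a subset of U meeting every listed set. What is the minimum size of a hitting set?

3

Take H = {1, 2, 3}. Each listed block contains at least one of these, so H is a hitting set of size 3.
The blocks B, C, D are pairwise disjoint, so any hitting set needs a separate item for each — at least 3. Hence 3 is optimal.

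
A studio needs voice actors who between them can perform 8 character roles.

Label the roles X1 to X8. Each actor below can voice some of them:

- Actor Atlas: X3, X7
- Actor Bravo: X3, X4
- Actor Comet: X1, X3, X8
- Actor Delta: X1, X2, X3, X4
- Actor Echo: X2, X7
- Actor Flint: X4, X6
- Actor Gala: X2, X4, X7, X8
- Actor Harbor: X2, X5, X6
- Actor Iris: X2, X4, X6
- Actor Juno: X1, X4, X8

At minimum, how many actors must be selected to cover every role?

Take {Atlas, Harbor, Juno}. Their union is {X1, X2, X3, X4, X5, X6, X7, X8}, which is all 8 roles.
Only Harbor contains X5, so Harbor is forced; the remaining 5 roles need at least 2 more actors (each remaining actor adds at most 3) — so at least 3 actors are needed, and 3 is optimal.

3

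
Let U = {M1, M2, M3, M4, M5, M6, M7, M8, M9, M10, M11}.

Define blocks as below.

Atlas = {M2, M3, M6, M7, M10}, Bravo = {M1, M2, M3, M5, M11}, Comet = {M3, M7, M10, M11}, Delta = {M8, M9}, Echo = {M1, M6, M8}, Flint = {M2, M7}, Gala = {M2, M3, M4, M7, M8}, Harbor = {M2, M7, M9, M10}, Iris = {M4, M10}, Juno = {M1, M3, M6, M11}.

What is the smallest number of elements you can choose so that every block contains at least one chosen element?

4

Take H = {M2, M6, M8, M10}. Each listed block contains at least one of these, so H is a hitting set of size 4.
The blocks Delta, Flint, Iris, Juno are pairwise disjoint, so any hitting set needs a separate element for each — at least 4. Hence 4 is optimal.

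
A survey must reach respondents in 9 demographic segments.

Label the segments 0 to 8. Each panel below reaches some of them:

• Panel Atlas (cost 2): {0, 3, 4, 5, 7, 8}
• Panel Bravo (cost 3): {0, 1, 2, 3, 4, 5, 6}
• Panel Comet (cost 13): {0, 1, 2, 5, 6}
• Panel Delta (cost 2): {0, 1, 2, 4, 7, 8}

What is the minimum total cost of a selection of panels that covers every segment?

Bravo, Delta together cover every segment (Bravo ∪ Delta = {0, 1, 2, 3, 4, 5, 6, 7, 8}); total cost 3 + 2 = 5.
No covering selection has total cost below 5.

5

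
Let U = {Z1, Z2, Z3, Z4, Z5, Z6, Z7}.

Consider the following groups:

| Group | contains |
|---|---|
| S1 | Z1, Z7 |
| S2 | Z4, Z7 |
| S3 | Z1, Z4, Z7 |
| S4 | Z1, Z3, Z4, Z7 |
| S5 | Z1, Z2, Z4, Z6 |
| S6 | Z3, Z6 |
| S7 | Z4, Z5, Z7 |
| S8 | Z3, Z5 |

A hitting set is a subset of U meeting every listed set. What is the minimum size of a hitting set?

Take H = {Z3, Z4, Z7}. Each listed group contains at least one of these, so H is a hitting set of size 3.
No choice of 2 items meets every group, so 3 is the minimum.

3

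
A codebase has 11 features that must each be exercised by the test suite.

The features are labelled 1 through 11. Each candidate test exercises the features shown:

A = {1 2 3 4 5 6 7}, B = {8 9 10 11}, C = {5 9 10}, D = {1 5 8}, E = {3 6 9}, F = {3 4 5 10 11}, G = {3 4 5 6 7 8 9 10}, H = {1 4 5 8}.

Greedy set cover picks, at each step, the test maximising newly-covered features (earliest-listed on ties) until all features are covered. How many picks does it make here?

Greedy: pick G (covers 8 new) → pick A (covers 2 new) → pick B (covers 1 new). Total picks: 3.
(The true minimum cover uses only 2 tests, so greedy is not optimal here.)

3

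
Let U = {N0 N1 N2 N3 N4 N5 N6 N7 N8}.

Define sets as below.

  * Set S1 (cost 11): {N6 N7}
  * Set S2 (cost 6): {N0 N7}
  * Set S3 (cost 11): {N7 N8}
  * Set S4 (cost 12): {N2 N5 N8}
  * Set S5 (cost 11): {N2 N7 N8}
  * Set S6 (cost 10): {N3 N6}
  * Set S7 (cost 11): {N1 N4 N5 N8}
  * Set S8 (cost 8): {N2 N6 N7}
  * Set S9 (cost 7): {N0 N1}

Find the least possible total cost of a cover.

S2, S6, S7, S8 together cover every item (S2 ∪ S6 ∪ S7 ∪ S8 = {N0, N1, N2, N3, N4, N5, N6, N7, N8}); total cost 6 + 10 + 11 + 8 = 35.
No covering selection has total cost below 35.

35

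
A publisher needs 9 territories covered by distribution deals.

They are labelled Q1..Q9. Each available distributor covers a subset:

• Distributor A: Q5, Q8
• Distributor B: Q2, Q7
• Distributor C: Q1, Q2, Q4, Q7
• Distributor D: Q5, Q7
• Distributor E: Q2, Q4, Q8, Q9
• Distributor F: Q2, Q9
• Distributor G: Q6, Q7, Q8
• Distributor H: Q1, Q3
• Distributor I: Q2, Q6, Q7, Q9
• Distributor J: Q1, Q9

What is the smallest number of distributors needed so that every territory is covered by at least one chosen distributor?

D and E and G and H together: D ∪ E ∪ G ∪ H = {Q1, Q2, Q3, Q4, Q5, Q6, Q7, Q8, Q9} — every territory is covered.
No 3 of the 10 distributors cover everything (all 120 combinations miss at least one territory), so 4 is optimal.

4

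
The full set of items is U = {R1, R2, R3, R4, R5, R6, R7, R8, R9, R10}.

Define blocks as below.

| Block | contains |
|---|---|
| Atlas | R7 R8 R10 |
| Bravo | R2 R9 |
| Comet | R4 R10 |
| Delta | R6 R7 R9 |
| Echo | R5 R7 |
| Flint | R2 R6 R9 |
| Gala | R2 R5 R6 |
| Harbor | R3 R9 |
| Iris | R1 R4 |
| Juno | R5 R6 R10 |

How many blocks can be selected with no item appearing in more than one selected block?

Atlas, Gala, Harbor, Iris are pairwise disjoint (Atlas={R7,R8,R10}; Gala={R2,R5,R6}; Harbor={R3,R9}; Iris={R1,R4}).
Every remaining block overlaps one of these, and no 5 of the listed blocks are pairwise disjoint, so 4 is the maximum.

4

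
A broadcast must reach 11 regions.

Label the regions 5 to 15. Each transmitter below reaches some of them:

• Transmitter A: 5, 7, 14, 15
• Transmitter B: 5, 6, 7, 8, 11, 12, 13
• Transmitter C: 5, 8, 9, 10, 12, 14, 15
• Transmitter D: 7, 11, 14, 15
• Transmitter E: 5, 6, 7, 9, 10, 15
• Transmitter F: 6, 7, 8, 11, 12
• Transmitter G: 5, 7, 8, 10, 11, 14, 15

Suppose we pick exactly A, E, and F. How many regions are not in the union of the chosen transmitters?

Union of A, E, F = {5, 6, 7, 8, 9, 10, 11, 12, 14, 15}.
Not covered: 13 — 1 region.

1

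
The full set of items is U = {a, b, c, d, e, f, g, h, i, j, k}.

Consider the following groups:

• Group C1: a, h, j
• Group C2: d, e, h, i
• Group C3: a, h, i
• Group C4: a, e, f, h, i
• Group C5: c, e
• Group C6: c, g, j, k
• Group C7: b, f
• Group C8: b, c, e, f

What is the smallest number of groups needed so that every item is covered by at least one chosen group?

4

Take {C2, C3, C6, C8}. Their union is {a, b, c, d, e, f, g, h, i, j, k}, which is all 11 items.
No 3 of the 8 groups cover everything (all 56 combinations miss at least one item), so 4 is optimal.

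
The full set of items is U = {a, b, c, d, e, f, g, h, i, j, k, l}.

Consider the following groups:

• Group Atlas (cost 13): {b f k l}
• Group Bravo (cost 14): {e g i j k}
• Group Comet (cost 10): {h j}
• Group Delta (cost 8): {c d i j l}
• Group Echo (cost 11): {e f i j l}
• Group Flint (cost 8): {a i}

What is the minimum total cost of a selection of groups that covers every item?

53

Atlas, Bravo, Comet, Delta, Flint together cover every item (Atlas ∪ Bravo ∪ Comet ∪ Delta ∪ Flint = {a, b, c, d, e, f, g, h, i, j, k, l}); total cost 13 + 14 + 10 + 8 + 8 = 53.
No covering selection has total cost below 53.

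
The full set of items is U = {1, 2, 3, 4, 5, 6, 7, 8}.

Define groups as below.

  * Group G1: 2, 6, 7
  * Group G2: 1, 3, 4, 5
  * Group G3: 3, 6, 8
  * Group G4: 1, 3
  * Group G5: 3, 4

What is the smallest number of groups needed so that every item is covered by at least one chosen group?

3

G1 and G2 and G3 together: G1 ∪ G2 ∪ G3 = {1, 2, 3, 4, 5, 6, 7, 8} — every item is covered.
Only G1 contains 2, so G1 is forced; the remaining 5 items need at least 2 more groups (each remaining group adds at most 4) — so at least 3 groups are needed, and 3 is optimal.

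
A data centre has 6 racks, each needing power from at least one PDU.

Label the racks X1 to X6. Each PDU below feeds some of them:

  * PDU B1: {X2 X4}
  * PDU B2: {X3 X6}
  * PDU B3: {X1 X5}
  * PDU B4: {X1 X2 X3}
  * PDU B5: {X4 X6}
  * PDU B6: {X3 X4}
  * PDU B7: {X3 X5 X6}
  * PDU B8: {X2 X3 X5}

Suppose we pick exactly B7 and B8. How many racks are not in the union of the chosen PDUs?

Union of B7, B8 = {X2, X3, X5, X6}.
Not covered: X1, X4 — 2 racks.

2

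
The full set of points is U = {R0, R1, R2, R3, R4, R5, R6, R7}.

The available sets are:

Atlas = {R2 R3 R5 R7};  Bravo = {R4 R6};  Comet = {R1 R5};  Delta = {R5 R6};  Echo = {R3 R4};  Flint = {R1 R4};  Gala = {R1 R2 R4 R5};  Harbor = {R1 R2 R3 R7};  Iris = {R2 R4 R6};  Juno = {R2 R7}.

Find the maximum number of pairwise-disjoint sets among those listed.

3

Delta, Flint, Juno are pairwise disjoint (Delta={R5,R6}; Flint={R1,R4}; Juno={R2,R7}).
Every remaining set overlaps one of these, and no 4 of the listed sets are pairwise disjoint, so 3 is the maximum.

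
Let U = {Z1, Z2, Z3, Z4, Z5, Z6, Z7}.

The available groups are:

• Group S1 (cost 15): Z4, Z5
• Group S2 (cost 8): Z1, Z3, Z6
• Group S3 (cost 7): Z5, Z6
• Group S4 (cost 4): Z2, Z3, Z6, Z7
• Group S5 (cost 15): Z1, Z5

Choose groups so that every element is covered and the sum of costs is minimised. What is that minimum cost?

S1, S2, S4 together cover every element (S1 ∪ S2 ∪ S4 = {Z1, Z2, Z3, Z4, Z5, Z6, Z7}); total cost 15 + 8 + 4 = 27.
The greedy pick S4, S3, S2, S1 costs 34; no covering selection beats 27.

27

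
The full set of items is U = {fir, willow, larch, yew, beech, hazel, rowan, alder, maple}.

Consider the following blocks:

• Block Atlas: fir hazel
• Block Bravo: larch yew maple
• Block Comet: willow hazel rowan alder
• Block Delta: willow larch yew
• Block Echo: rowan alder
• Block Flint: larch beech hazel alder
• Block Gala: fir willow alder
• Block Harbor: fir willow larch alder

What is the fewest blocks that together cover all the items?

4

Take {Bravo, Comet, Flint, Gala}. Their union is {fir, willow, larch, yew, beech, hazel, rowan, alder, maple}, which is all 9 items.
Only Flint contains beech, so Flint is forced; the remaining 5 items need at least 3 more blocks (each remaining block adds at most 2) — so at least 4 blocks are needed, and 4 is optimal.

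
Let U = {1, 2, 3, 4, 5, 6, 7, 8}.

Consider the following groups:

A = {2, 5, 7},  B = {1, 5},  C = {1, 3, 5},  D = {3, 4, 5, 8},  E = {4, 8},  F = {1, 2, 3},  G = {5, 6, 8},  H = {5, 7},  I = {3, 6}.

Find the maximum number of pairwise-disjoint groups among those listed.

B, E, I are pairwise disjoint (B={1,5}; E={4,8}; I={3,6}).
Every remaining group overlaps one of these, and no 4 of the listed groups are pairwise disjoint, so 3 is the maximum.

3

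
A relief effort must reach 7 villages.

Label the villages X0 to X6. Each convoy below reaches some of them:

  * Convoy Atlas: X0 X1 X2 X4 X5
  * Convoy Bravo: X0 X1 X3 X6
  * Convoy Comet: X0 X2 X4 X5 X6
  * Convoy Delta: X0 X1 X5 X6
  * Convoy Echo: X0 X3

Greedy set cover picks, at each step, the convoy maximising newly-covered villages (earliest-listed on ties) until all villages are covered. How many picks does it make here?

Greedy: pick Atlas (covers 5 new) → pick Bravo (covers 2 new). Total picks: 2.

2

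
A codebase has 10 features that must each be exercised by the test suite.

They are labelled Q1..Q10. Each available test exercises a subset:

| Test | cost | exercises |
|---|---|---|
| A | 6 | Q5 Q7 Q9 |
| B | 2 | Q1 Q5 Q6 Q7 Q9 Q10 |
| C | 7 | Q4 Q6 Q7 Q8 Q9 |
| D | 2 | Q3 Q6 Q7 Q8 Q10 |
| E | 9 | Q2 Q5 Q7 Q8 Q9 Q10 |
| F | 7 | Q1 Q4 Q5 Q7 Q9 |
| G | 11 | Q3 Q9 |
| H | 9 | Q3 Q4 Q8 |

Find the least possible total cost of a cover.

18

D, E, F together cover every feature (D ∪ E ∪ F = {Q1, Q2, Q3, Q4, Q5, Q6, Q7, Q8, Q9, Q10}); total cost 2 + 9 + 7 = 18.
The greedy pick B, D, C, E costs 20; no covering selection beats 18.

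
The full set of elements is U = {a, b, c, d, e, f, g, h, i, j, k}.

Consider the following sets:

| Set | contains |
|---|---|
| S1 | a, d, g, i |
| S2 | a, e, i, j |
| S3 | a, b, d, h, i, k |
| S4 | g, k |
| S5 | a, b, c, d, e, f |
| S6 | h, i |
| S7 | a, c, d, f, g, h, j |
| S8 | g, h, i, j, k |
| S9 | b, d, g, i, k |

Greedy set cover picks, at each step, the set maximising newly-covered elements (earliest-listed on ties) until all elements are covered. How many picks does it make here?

Greedy: pick S7 (covers 7 new) → pick S3 (covers 3 new) → pick S2 (covers 1 new). Total picks: 3.
(The true minimum cover uses only 2 sets, so greedy is not optimal here.)

3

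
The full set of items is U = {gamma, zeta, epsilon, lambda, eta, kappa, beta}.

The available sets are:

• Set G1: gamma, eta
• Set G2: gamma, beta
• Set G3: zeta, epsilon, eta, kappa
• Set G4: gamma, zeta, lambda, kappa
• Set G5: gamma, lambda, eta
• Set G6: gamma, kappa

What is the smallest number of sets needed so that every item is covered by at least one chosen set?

3

Take {G2, G3, G5}. Their union is {gamma, zeta, epsilon, lambda, eta, kappa, beta}, which is all 7 items.
Only G3 contains epsilon, so G3 is forced; the remaining 3 items need at least 2 more sets (each remaining set adds at most 2) — so at least 3 sets are needed, and 3 is optimal.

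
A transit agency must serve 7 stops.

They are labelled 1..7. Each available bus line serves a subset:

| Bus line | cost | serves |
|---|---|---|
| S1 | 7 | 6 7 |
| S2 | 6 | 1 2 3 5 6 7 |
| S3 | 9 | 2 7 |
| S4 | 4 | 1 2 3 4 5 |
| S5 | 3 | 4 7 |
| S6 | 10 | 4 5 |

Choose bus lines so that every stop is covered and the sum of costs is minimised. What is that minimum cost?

S2, S5 together cover every stop (S2 ∪ S5 = {1, 2, 3, 4, 5, 6, 7}); total cost 6 + 3 = 9.
The greedy pick S4, S2 costs 10; no covering selection beats 9.

9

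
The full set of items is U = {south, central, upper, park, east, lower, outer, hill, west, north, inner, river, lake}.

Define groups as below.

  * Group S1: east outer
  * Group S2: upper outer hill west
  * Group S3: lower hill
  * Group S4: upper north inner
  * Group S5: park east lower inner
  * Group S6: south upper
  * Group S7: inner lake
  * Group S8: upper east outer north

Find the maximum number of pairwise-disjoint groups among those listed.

4

S1, S3, S6, S7 are pairwise disjoint (S1={east,outer}; S3={lower,hill}; S6={south,upper}; S7={inner,lake}).
Every remaining group overlaps one of these, and no 5 of the listed groups are pairwise disjoint, so 4 is the maximum.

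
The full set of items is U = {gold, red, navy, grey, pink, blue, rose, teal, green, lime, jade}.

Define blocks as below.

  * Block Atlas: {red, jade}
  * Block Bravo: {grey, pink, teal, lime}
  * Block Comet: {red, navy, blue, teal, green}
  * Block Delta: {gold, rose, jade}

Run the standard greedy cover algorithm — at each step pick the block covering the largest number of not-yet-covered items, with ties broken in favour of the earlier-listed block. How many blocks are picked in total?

3

Greedy: pick Comet (covers 5 new) → pick Bravo (covers 3 new) → pick Delta (covers 3 new). Total picks: 3.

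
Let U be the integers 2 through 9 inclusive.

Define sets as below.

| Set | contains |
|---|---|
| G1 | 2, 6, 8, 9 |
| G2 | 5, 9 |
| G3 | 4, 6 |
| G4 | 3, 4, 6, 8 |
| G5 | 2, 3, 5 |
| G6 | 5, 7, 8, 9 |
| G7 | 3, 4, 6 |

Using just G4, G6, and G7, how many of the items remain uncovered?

Union of G4, G6, G7 = {3, 4, 5, 6, 7, 8, 9}.
Not covered: 2 — 1 item.

1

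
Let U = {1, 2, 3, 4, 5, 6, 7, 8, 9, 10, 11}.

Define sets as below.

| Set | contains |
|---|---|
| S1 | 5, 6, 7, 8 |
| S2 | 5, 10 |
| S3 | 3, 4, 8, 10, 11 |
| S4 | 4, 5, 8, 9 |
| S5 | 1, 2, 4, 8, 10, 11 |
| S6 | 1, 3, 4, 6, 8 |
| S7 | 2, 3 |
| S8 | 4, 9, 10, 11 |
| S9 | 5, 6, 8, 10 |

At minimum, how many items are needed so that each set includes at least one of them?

3

H = {2, 8, 10} meets every set (each contains at least one member of H), and |H| = 3.
The sets S1, S7, S8 are pairwise disjoint, so any hitting set needs a separate item for each — at least 3. Hence 3 is optimal.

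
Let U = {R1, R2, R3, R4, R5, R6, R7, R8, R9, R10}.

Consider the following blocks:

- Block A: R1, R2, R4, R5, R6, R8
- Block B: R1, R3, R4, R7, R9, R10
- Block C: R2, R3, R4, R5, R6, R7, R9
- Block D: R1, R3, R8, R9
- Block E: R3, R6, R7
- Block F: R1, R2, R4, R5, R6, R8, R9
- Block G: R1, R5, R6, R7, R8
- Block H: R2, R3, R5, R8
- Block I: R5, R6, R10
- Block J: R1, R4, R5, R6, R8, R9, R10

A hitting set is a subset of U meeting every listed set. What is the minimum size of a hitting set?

T = {R3, R5} meets every block (each contains at least one member of T), and |T| = 2.
The blocks D, I are pairwise disjoint, so any hitting set needs a separate point for each — at least 2. Hence 2 is optimal.

2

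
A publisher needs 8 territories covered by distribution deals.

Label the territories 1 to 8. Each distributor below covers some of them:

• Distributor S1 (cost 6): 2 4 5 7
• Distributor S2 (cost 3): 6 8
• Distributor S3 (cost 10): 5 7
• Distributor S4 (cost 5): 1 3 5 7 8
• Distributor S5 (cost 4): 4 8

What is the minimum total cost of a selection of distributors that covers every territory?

14

S1, S2, S4 together cover every territory (S1 ∪ S2 ∪ S4 = {1, 2, 3, 4, 5, 6, 7, 8}); total cost 6 + 3 + 5 = 14.
No covering selection has total cost below 14.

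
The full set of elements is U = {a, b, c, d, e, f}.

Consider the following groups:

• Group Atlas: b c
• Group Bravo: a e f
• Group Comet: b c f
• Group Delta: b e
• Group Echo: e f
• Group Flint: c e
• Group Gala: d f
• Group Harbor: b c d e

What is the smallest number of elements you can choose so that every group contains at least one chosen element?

Take H = {b, c, f}. Each listed group contains at least one of these, so H is a hitting set of size 3.
No choice of 2 elements meets every group, so 3 is the minimum.

3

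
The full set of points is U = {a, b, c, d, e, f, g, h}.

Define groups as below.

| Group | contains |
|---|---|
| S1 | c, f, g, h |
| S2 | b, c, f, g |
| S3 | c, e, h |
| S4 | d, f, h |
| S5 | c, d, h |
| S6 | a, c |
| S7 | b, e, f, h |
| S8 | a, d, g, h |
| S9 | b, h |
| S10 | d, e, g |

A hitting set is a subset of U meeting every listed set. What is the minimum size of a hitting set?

3

Take T = {a, g, h}. Each listed group contains at least one of these, so T is a hitting set of size 3.
The groups S6, S9, S10 are pairwise disjoint, so any hitting set needs a separate point for each — at least 3. Hence 3 is optimal.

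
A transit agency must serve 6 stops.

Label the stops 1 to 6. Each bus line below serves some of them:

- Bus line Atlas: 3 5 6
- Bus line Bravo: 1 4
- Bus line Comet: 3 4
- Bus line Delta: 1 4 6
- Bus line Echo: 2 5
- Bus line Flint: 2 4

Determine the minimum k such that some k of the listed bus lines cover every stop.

Atlas and Bravo and Flint together: Atlas ∪ Bravo ∪ Flint = {1, 2, 3, 4, 5, 6} — every stop is covered.
No 2 of the 6 bus lines cover everything (all 15 combinations miss at least one stop), so 3 is optimal.

3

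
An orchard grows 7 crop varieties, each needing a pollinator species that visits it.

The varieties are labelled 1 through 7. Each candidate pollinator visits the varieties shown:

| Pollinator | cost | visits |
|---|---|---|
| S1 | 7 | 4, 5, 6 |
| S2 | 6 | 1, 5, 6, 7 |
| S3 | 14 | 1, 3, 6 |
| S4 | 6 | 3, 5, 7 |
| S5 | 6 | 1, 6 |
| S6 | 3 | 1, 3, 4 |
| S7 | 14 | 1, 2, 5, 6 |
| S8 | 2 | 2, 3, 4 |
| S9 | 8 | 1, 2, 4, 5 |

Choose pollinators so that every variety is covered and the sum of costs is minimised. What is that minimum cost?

8

S2, S8 together cover every variety (S2 ∪ S8 = {1, 2, 3, 4, 5, 6, 7}); total cost 6 + 2 = 8.
No covering selection has total cost below 8.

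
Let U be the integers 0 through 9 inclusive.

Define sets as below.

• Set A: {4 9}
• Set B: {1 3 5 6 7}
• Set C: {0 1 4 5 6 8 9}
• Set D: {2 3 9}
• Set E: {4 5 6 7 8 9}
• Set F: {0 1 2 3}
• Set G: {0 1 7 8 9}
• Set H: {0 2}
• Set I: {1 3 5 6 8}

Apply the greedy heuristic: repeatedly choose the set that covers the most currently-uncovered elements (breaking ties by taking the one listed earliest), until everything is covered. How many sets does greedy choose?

Greedy: pick C (covers 7 new) → pick B (covers 2 new) → pick D (covers 1 new). Total picks: 3.
(The true minimum cover uses only 2 sets, so greedy is not optimal here.)

3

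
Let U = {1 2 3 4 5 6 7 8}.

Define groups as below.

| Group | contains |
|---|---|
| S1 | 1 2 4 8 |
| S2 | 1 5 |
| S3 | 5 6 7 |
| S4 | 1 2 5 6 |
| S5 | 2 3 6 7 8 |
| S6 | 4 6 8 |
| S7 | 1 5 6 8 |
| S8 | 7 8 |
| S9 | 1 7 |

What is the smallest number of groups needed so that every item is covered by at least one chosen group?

Take {S1, S5, S7}. Their union is {1, 2, 3, 4, 5, 6, 7, 8}, which is all 8 items.
Only S5 contains 3, so S5 is forced; the remaining 3 items need at least 2 more groups (each remaining group adds at most 2) — so at least 3 groups are needed, and 3 is optimal.

3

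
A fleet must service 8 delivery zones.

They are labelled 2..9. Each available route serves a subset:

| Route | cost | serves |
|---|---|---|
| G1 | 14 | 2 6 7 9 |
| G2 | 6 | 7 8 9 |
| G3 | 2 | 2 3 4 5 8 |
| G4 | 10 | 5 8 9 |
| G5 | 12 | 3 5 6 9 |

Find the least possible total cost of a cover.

16

G1, G3 together cover every zone (G1 ∪ G3 = {2, 3, 4, 5, 6, 7, 8, 9}); total cost 14 + 2 = 16.
The greedy pick G3, G2, G5 costs 20; no covering selection beats 16.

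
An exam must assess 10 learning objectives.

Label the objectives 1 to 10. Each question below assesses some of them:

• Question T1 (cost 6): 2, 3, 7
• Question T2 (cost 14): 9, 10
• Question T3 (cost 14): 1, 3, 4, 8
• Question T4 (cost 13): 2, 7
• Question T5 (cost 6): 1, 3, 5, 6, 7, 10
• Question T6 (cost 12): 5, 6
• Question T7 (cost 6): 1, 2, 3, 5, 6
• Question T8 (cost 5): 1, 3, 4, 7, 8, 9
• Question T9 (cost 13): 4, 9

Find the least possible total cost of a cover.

T1, T5, T8 together cover every objective (T1 ∪ T5 ∪ T8 = {1, 2, 3, 4, 5, 6, 7, 8, 9, 10}); total cost 6 + 6 + 5 = 17.
No covering selection has total cost below 17.

17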